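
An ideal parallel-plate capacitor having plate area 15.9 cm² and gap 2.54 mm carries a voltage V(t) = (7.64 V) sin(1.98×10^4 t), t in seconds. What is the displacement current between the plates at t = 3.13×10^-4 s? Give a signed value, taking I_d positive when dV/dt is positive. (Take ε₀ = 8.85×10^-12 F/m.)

8.35×10^-7 A

dV/dt = (7.64)(1.98×10^4)·cos(6.1974) = 1.507×10^5 V/s.
I_d = C dV/dt with C = ε₀A/d = (8.85×10^-12)(1.59×10^-3)/(2.54×10^-3) = 5.540×10^-12 F, so I_d = (5.540×10^-12)(1.507×10^5) = 8.35×10^-7 A.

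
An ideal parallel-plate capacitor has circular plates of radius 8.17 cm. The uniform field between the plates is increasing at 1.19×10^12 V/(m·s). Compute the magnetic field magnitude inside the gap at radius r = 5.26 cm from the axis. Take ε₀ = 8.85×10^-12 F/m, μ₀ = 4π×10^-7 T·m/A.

Total displacement current: I_d = ε₀(πR²)(dE/dt) = (8.85×10^-12)(0.02097)(1.19×10^12) = 0.2208 A.
For r < R the Ampère–Maxwell law gives B(2πr) = μ₀ I_d (r²/R²), so B = μ₀ I_d r/(2πR²) = (4π×10^-7)(0.2208)(0.0526)/(2π·0.0817²) = 3.48×10^-7 T.

3.48×10^-7 T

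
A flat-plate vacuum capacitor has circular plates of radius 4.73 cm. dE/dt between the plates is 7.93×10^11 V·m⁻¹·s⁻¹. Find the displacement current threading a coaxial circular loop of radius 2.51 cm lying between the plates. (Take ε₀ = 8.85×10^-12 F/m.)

I_d = ε₀ dΦ_E/dt = ε₀ πR² (dE/dt) = (8.85×10^-12)(7.029×10^-3)(7.93×10^11) = 0.04933 A through the full plate area.
Since J_d is uniform, the enclosed fraction is (r/R)² = 0.2816, giving I_d,enc = 0.0139 A.

0.0139 A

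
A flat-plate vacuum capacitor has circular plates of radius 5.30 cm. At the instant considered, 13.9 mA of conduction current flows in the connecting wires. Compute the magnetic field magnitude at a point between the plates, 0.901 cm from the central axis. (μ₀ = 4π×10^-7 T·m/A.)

No conduction current crosses the gap, so I_d there equals the 0.0139 A in the leads.
An Ampèrian loop of radius r encloses a fraction (r/R)² of I_d. Then B·2πr = μ₀ I_d (r/R)², giving B = μ₀ I_d r/(2πR²) = 8.92×10^-9 T.

8.92×10^-9 T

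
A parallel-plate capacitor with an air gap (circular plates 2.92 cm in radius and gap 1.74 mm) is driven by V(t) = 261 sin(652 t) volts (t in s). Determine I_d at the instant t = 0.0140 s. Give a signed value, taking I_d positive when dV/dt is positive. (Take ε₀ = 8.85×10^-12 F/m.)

-2.22×10^-6 A

dE/dt = (V₀ω/d)·cos(ωt) with ωt = 9.128 rad: (261)(652)(-0.9563)/(1.74×10^-3) = -9.353×10^7 V/(m·s).
I_d = ε₀ A dE/dt = (8.85×10^-12)(2.679×10^-3)(-9.353×10^7) = -2.22×10^-6 A.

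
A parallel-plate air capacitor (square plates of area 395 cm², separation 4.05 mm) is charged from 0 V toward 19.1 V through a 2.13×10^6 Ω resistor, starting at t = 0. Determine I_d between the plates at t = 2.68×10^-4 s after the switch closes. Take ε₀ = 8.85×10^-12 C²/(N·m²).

2.09×10^-6 A

C = ε₀A/d = (8.85×10^-12)(0.0395)/(4.05×10^-3) = 8.631×10^-11 F and τ = RC = 1.838×10^-4 s. I_d in the gap equals the RC charging current.
I_d(t) = (V₀/R) e^(−t/τ) = 8.967×10^-6 · e^(−1.458) = 2.09×10^-6 A.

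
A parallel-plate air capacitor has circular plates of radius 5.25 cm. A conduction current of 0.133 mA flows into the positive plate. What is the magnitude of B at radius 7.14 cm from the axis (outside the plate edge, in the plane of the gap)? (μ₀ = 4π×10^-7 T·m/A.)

3.73×10^-10 T

No conduction current crosses the gap, so I_d there equals the 1.33×10^-4 A in the leads.
Outside the plates the loop encloses all of I_d, so B·2πr = μ₀ I_d and B = 3.73×10^-10 T.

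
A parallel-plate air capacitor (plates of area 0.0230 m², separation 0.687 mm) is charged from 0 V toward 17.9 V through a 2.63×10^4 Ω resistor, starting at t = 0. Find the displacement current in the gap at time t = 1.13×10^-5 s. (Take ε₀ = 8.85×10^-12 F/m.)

1.60×10^-4 A

With C = ε₀A/d = (8.85×10^-12)(0.0230)/(6.87×10^-4) = 2.963×10^-10 F, the time constant is τ = RC = 7.793×10^-6 s, so t/τ = 1.450 and e^(−t/τ) = 0.2346.
I_d = I_cond = (V₀/R) e^(−t/τ) = (6.806×10^-4)(0.2346) = 1.60×10^-4 A.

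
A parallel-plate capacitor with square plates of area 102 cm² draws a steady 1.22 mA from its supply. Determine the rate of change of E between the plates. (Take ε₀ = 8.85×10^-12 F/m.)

1.35×10^10 V/(m·s)

The displacement current between the plates equals the conduction current, I_d = 1.22 mA.
Then dE/dt = I_d/(ε₀A) = 1.35×10^10 V/(m·s).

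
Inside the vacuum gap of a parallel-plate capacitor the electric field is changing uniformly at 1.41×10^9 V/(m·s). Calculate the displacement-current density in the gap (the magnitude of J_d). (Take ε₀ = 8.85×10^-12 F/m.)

J_d = ε₀ dE/dt = (8.85×10^-12)(1.41×10^9) = 0.0125 A/m².

0.0125 A/m²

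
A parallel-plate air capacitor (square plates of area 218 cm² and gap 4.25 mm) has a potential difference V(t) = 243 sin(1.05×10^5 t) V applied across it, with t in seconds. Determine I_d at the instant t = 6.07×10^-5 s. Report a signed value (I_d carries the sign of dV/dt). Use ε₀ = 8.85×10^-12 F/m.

dE/dt = (V₀ω/d)·cos(ωt) with ωt = 6.3735 rad: (243)(1.05×10^5)(0.9959)/(4.25×10^-3) = 5.979×10^9 V/(m·s).
I_d = ε₀ A dE/dt = (8.85×10^-12)(0.0218)(5.979×10^9) = 1.15×10^-3 A.

1.15×10^-3 A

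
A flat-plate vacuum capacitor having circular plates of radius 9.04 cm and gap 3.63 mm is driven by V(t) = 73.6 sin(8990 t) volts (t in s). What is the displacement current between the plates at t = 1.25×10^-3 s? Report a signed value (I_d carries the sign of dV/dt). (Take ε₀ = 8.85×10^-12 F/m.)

dV/dt = (73.6)(8990)·cos(11.2375) = 1.585×10^5 V/s.
I_d = C dV/dt with C = ε₀A/d = (8.85×10^-12)(0.02567)/(3.63×10^-3) = 6.258×10^-11 F, so I_d = (6.258×10^-11)(1.585×10^5) = 9.92×10^-6 A.

9.92×10^-6 A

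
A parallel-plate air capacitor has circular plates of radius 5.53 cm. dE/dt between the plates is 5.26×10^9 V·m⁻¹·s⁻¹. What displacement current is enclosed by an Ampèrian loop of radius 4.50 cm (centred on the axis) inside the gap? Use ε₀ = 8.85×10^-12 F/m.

2.96×10^-4 A

Through the whole plate area (πR² = 9.607×10^-3 m²), I_d = ε₀ πR² dE/dt = 4.472×10^-4 A.
Since J_d is uniform, the enclosed fraction is (r/R)² = 0.6622, giving I_d,enc = 2.96×10^-4 A.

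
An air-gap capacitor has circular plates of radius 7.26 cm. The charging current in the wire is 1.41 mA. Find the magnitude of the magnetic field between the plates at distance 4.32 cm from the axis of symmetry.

2.31×10^-9 T

No conduction current crosses the gap, so I_d there equals the 1.41×10^-3 A in the leads.
∮B·dl = μ₀ I_d,enc with I_d,enc = I_d r²/R² = 4.992×10^-4 A; so B = μ₀ I_d,enc/(2πr) = 2.31×10^-9 T.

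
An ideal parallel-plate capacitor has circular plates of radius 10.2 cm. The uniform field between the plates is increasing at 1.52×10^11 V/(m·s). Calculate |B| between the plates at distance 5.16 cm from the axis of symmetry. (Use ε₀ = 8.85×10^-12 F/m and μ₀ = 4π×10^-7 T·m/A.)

Through the whole plate area (πR² = 0.03269 m²), I_d = ε₀ πR² dE/dt = 0.04397 A.
An Ampèrian loop of radius r encloses a fraction (r/R)² of I_d. Then B·2πr = μ₀ I_d (r/R)², giving B = μ₀ I_d r/(2πR²) = 4.36×10^-8 T.

4.36×10^-8 T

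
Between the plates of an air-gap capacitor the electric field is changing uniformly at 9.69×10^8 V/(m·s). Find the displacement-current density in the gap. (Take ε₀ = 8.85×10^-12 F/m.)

J_d = ε₀ ∂E/∂t, so J_d = 8.58×10^-3 A/m².

8.58×10^-3 A/m²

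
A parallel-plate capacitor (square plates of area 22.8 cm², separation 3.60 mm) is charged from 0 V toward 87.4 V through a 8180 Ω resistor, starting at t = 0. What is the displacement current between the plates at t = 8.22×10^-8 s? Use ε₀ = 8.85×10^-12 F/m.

C = ε₀A/d = (8.85×10^-12)(2.28×10^-3)/(3.60×10^-3) = 5.605×10^-12 F, so τ = RC = 4.585×10^-8 s.
The conduction current is I(t) = (V₀/R) e^(−t/τ), and the displacement current between the plates equals it.
t/τ = 1.793; I_d = (87.4/8180) · e^(−1.793) = (0.01068)(0.1665) = 1.78×10^-3 A.

1.78×10^-3 A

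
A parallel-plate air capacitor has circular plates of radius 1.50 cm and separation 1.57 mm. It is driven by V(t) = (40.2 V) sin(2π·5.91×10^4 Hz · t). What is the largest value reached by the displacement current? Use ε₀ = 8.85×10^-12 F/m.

5.95×10^-5 A

C = ε₀A/d = (8.85×10^-12)(7.069×10^-4)/(1.57×10^-3) = 3.985×10^-12 F; ω = 2πf = 3.713×10^5 rad/s.
I_d = C dV/dt, so |I_d|_max = C V₀ ω = (3.985×10^-12)(40.2)(3.713×10^5) = 5.95×10^-5 A.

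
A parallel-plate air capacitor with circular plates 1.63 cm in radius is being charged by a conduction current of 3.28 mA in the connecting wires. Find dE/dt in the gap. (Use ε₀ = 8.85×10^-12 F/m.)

The displacement current between the plates equals the conduction current, I_d = 3.28 mA.
Inverting I_d = ε₀ A dE/dt gives dE/dt = 3.28×10^-3 / (8.85×10^-12 · 8.347×10^-4) = 4.44×10^11 V/(m·s).

4.44×10^11 V/(m·s)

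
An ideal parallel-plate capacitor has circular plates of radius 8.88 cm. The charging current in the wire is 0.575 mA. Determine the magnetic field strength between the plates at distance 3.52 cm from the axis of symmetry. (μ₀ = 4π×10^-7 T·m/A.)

5.13×10^-10 T

Between the plates the displacement current equals the wire current: I_d = 0.575 mA = 5.75×10^-4 A.
An Ampèrian loop of radius r encloses a fraction (r/R)² of I_d. Then B·2πr = μ₀ I_d (r/R)², giving B = μ₀ I_d r/(2πR²) = 5.13×10^-10 T.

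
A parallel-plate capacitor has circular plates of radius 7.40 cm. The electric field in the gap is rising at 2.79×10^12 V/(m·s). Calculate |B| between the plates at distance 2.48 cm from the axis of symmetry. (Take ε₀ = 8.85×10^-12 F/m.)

3.85×10^-7 T

Through the whole plate area (πR² = 0.01720 m²), I_d = ε₀ πR² dE/dt = 0.4247 A.
For r < R the Ampère–Maxwell law gives B(2πr) = μ₀ I_d (r²/R²), so B = μ₀ I_d r/(2πR²) = (4π×10^-7)(0.4247)(0.0248)/(2π·0.0740²) = 3.85×10^-7 T.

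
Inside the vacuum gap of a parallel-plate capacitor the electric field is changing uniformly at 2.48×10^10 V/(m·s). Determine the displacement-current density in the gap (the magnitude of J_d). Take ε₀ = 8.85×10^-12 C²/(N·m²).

0.219 A/m²

The displacement-current density is ε₀ ∂E/∂t = (8.85×10^-12)(2.48×10^10) = 0.219 A/m².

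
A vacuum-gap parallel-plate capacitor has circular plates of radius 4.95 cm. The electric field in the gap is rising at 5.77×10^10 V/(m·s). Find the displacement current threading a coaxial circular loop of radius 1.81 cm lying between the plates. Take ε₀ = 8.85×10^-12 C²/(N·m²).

5.26×10^-4 A

Through the whole plate area (πR² = 7.698×10^-3 m²), I_d = ε₀ πR² dE/dt = 3.931×10^-3 A.
The field is uniform, so I_d,enc = I_d (r/R)² = (3.931×10^-3)(1.81/4.95)² = 5.26×10^-4 A.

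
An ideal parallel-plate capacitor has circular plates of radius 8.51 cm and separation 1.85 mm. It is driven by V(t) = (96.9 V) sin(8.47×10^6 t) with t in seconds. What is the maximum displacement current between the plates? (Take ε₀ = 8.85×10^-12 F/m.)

C = ε₀A/d = (8.85×10^-12)(0.02275)/(1.85×10^-3) = 1.088×10^-10 F; ω = 8.47×10^6 rad/s.
I_d = C dV/dt, so |I_d|_max = C V₀ ω = (1.088×10^-10)(96.9)(8.47×10^6) = 0.0893 A.

0.0893 A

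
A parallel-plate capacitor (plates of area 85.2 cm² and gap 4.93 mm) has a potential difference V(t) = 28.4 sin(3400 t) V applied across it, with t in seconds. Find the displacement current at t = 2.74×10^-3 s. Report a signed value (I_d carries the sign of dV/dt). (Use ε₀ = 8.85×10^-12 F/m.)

dV/dt = (28.4)(3400)·cos(9.316) = -9.599×10^4 V/s.
I_d = C dV/dt with C = ε₀A/d = (8.85×10^-12)(8.52×10^-3)/(4.93×10^-3) = 1.529×10^-11 F, so I_d = (1.529×10^-11)(-9.599×10^4) = -1.47×10^-6 A.

-1.47×10^-6 A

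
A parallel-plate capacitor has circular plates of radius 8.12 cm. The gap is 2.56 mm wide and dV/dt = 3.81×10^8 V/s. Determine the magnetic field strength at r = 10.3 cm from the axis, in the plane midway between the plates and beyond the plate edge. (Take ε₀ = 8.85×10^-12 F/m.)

5.30×10^-8 T

With E = V/d, dE/dt = 1.488×10^11 V/(m·s) and πR² = 0.02071 m², giving I_d = ε₀ πR² dE/dt = 0.02727 A.
Outside the plates the loop encloses all of I_d, so B·2πr = μ₀ I_d and B = 5.30×10^-8 T.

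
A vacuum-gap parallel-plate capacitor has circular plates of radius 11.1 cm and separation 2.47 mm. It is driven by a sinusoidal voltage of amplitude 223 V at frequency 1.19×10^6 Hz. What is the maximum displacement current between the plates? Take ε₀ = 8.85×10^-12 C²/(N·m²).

0.231 A

C = ε₀A/d = (8.85×10^-12)(0.03871)/(2.47×10^-3) = 1.387×10^-10 F; ω = 2πf = 7.477×10^6 rad/s.
I_d = C dV/dt, so |I_d|_max = C V₀ ω = (1.387×10^-10)(223)(7.477×10^6) = 0.231 A.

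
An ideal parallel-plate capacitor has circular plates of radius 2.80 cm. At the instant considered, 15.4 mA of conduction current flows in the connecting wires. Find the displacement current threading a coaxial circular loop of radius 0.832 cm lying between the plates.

1.36×10^-3 A

By continuity the displacement current in the gap matches the conduction current: I_d = 0.0154 A.
Through an area πr² the displacement current is I_d·(πr²/πR²) = I_d (r/R)² = 1.36×10^-3 A.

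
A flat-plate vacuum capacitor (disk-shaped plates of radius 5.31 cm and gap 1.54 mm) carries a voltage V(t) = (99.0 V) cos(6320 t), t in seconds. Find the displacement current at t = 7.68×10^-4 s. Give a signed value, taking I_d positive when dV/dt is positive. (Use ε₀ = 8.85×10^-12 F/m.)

3.15×10^-5 A

C = ε₀A/d = (8.85×10^-12)(8.858×10^-3)/(1.54×10^-3) = 5.090×10^-11 F. dV/dt = V₀ω·−sin(ωt); at ωt = 4.85376 rad this factor is 0.9900.
I_d = C dV/dt = (5.090×10^-11)(99.0)(6320)(0.9900) = 3.15×10^-5 A.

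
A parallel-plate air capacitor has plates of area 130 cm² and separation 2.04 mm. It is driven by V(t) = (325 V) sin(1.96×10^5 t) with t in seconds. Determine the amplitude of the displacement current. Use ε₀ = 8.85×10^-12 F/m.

C = ε₀A/d = (8.85×10^-12)(0.0130)/(2.04×10^-3) = 5.640×10^-11 F; ω = 1.96×10^5 rad/s.
I_d = C dV/dt, so |I_d|_max = C V₀ ω = (5.640×10^-11)(325)(1.96×10^5) = 3.59×10^-3 A.

3.59×10^-3 A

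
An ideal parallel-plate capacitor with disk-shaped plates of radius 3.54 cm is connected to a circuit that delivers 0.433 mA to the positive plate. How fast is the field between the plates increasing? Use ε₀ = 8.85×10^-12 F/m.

1.24×10^10 V/(m·s)

The displacement current between the plates equals the conduction current, I_d = 0.433 mA.
Inverting I_d = ε₀ A dE/dt gives dE/dt = 4.33×10^-4 / (8.85×10^-12 · 3.937×10^-3) = 1.24×10^10 V/(m·s).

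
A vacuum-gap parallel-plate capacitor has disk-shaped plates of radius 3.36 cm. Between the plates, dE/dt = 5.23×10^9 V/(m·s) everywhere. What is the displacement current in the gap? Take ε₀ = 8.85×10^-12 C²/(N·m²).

I_d = ε₀ A (dE/dt) = (8.85×10^-12)(3.547×10^-3 m²)(5.23×10^9) = 1.64×10^-4 A.

1.64×10^-4 A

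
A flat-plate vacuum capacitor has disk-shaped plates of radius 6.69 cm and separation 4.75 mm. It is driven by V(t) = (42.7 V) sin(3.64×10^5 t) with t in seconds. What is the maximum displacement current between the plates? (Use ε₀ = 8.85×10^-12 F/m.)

(dE/dt)_max = V₀ω/d = 3.272×10^9 V/(m·s); ω = 3.64×10^5 rad/s.
I_d,max = ε₀ A (dE/dt)_max = (8.85×10^-12)(0.01406)(3.272×10^9) = 4.07×10^-4 A.

4.07×10^-4 A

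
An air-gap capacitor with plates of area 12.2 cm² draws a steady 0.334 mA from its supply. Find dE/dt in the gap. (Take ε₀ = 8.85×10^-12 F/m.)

By continuity, I_d in the gap equals the 0.334 mA flowing in the wire.
Then dE/dt = I_d/(ε₀A) = 3.09×10^10 V/(m·s).

3.09×10^10 V/(m·s)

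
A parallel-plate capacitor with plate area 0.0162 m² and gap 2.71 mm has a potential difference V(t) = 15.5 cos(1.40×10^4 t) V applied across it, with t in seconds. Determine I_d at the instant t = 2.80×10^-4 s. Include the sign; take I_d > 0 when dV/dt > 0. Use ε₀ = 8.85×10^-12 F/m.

8.06×10^-6 A

C = ε₀A/d = (8.85×10^-12)(0.0162)/(2.71×10^-3) = 5.290×10^-11 F. dV/dt = V₀ω·−sin(ωt); at ωt = 3.92 rad this factor is 0.7021.
I_d = C dV/dt = (5.290×10^-11)(15.5)(1.40×10^4)(0.7021) = 8.06×10^-6 A.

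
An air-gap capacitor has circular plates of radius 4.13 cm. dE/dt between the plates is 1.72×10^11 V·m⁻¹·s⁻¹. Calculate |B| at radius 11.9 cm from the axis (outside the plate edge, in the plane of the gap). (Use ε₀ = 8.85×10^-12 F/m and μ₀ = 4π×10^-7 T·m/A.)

1.37×10^-8 T

Through the whole plate area (πR² = 5.359×10^-3 m²), I_d = ε₀ πR² dE/dt = 8.157×10^-3 A.
For r ≥ R the full I_d is enclosed: B = μ₀ I_d/(2πr) = (4π×10^-7)(8.157×10^-3)/(2π·0.119) = 1.37×10^-8 T.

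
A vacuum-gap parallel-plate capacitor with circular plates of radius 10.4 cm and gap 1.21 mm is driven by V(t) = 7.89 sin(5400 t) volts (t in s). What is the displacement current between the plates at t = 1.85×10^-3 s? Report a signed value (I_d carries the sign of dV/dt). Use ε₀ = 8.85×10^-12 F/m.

-8.94×10^-6 A

dE/dt = (V₀ω/d)·cos(ωt) with ωt = 9.99 rad: (7.89)(5400)(-0.8445)/(1.21×10^-3) = -2.974×10^7 V/(m·s).
I_d = ε₀ A dE/dt = (8.85×10^-12)(0.03398)(-2.974×10^7) = -8.94×10^-6 A.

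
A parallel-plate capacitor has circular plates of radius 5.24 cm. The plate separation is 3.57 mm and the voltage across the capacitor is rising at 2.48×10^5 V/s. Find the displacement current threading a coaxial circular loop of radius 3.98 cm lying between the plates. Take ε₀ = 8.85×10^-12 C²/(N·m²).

dE/dt = (dV/dt)/d = 6.947×10^7 V/(m·s); I_d = ε₀(πR²)(dE/dt) = (8.85×10^-12)(8.626×10^-3)(6.947×10^7) = 5.303×10^-6 A.
Through an area πr² the displacement current is I_d·(πr²/πR²) = I_d (r/R)² = 3.06×10^-6 A.

3.06×10^-6 A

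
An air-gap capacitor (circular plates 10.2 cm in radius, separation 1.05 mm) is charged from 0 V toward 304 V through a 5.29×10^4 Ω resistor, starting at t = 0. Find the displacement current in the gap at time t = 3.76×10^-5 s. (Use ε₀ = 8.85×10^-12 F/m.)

4.35×10^-4 A

With C = ε₀A/d = (8.85×10^-12)(0.03269)/(1.05×10^-3) = 2.755×10^-10 F, the time constant is τ = RC = 1.457×10^-5 s, so t/τ = 2.581 and e^(−t/τ) = 0.07570.
I_d = I_cond = (V₀/R) e^(−t/τ) = (5.747×10^-3)(0.07570) = 4.35×10^-4 A.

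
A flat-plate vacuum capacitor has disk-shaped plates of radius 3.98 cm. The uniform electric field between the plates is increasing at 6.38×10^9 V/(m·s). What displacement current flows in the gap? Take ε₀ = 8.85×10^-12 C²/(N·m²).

2.81×10^-4 A

I_d = ε₀ A (dE/dt) = (8.85×10^-12)(4.976×10^-3 m²)(6.38×10^9) = 2.81×10^-4 A.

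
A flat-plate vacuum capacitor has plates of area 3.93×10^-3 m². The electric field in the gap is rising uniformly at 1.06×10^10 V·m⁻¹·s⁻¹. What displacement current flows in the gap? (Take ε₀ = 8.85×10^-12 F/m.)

3.69×10^-4 A

The displacement current is ε₀ times dΦ_E/dt = ε₀ A dE/dt = (8.85×10^-12)(3.93×10^-3)(1.06×10^10) = 3.69×10^-4 A.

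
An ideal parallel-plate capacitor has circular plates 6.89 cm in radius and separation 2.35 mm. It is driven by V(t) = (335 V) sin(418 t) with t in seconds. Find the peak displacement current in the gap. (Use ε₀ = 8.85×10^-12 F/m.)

The displacement current equals the conduction current C dV/dt, which peaks at C V₀ ω.
With C = ε₀A/d = (8.85×10^-12)(0.01491)/(2.35×10^-3) = 5.615×10^-11 F and ω = 418 rad/s, I_d,max = (5.615×10^-11)(335)(418) = 7.86×10^-6 A.

7.86×10^-6 A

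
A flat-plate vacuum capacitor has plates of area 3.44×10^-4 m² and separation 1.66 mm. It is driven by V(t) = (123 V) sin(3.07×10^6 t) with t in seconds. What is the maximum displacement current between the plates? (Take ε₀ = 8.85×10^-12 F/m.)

6.93×10^-4 A

C = ε₀A/d = (8.85×10^-12)(3.44×10^-4)/(1.66×10^-3) = 1.834×10^-12 F; ω = 3.07×10^6 rad/s.
I_d = C dV/dt, so |I_d|_max = C V₀ ω = (1.834×10^-12)(123)(3.07×10^6) = 6.93×10^-4 A.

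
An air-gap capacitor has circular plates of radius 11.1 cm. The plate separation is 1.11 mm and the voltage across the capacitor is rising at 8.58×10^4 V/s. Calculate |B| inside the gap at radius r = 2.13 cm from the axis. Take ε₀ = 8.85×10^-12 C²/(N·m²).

9.16×10^-12 T

I_d = C dV/dt with C = ε₀πR²/d = 3.086×10^-10 F, so I_d = (3.086×10^-10)(8.58×10^4) = 2.648×10^-5 A.
∮B·dl = μ₀ I_d,enc with I_d,enc = I_d r²/R² = 9.751×10^-7 A; so B = μ₀ I_d,enc/(2πr) = 9.16×10^-12 T.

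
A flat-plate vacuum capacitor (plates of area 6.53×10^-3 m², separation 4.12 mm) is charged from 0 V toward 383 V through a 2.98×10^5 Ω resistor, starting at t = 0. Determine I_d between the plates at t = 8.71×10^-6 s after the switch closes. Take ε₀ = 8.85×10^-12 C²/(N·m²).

With C = ε₀A/d = (8.85×10^-12)(6.53×10^-3)/(4.12×10^-3) = 1.403×10^-11 F, the time constant is τ = RC = 4.181×10^-6 s, so t/τ = 2.083 and e^(−t/τ) = 0.1246.
I_d = I_cond = (V₀/R) e^(−t/τ) = (1.285×10^-3)(0.1246) = 1.60×10^-4 A.

1.60×10^-4 A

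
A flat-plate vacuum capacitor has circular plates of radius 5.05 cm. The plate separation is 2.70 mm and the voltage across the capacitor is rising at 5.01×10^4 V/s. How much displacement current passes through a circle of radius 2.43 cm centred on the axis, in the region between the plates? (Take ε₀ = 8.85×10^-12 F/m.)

With E = V/d, dE/dt = 1.856×10^7 V/(m·s) and πR² = 8.012×10^-3 m², giving I_d = ε₀ πR² dE/dt = 1.316×10^-6 A.
The field is uniform, so I_d,enc = I_d (r/R)² = (1.316×10^-6)(2.43/5.05)² = 3.05×10^-7 A.

3.05×10^-7 A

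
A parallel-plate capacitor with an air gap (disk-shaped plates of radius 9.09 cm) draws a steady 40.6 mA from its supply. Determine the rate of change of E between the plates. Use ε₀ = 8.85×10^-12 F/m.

By continuity, I_d in the gap equals the 40.6 mA flowing in the wire.
Then dE/dt = I_d/(ε₀A) = 1.77×10^11 V/(m·s).

1.77×10^11 V/(m·s)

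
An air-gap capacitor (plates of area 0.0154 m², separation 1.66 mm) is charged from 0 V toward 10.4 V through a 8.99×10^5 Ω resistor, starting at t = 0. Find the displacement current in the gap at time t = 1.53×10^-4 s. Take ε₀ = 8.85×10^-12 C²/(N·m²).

With C = ε₀A/d = (8.85×10^-12)(0.0154)/(1.66×10^-3) = 8.210×10^-11 F, the time constant is τ = RC = 7.381×10^-5 s, so t/τ = 2.073 and e^(−t/τ) = 0.1258.
I_d = I_cond = (V₀/R) e^(−t/τ) = (1.157×10^-5)(0.1258) = 1.46×10^-6 A.

1.46×10^-6 A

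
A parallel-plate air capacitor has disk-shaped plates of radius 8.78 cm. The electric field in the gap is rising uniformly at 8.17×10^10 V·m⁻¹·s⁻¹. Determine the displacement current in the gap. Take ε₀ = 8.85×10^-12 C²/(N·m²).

With a uniform field, Φ_E = EA, so I_d = ε₀ A dE/dt = 0.0175 A.

0.0175 A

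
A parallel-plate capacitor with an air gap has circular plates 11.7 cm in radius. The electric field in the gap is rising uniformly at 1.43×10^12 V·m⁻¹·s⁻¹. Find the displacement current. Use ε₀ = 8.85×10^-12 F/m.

I_d = ε₀ A (dE/dt) = (8.85×10^-12)(0.04301 m²)(1.43×10^12) = 0.544 A.

0.544 A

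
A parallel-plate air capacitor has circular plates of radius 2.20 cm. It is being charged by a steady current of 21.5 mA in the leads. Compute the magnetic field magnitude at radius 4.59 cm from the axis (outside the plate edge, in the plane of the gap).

By continuity the displacement current in the gap matches the conduction current: I_d = 0.0215 A.
For r ≥ R the full I_d is enclosed: B = μ₀ I_d/(2πr) = (4π×10^-7)(0.0215)/(2π·0.0459) = 9.37×10^-8 T.

9.37×10^-8 T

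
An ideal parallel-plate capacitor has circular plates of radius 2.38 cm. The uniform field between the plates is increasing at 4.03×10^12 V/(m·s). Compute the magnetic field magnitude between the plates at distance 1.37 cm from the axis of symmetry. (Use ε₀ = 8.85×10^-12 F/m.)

3.07×10^-7 T

Through the whole plate area (πR² = 1.780×10^-3 m²), I_d = ε₀ πR² dE/dt = 0.06348 A.
∮B·dl = μ₀ I_d,enc with I_d,enc = I_d r²/R² = 0.02103 A; so B = μ₀ I_d,enc/(2πr) = 3.07×10^-7 T.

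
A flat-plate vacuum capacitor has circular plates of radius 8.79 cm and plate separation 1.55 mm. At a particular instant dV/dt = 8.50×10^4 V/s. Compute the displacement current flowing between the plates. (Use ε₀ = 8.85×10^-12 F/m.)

The displacement current equals the charging current C dV/dt. With C = ε₀A/d = (8.85×10^-12)(0.02427)/(1.55×10^-3) = 1.386×10^-10 F, I_d = (1.386×10^-10)(8.50×10^4) = 1.18×10^-5 A.

1.18×10^-5 A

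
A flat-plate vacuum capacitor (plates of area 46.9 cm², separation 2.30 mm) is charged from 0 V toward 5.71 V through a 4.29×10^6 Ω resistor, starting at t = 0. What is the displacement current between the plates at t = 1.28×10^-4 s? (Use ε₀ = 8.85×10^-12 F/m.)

With C = ε₀A/d = (8.85×10^-12)(4.69×10^-3)/(2.30×10^-3) = 1.805×10^-11 F, the time constant is τ = RC = 7.743×10^-5 s, so t/τ = 1.653 and e^(−t/τ) = 0.1915.
I_d = I_cond = (V₀/R) e^(−t/τ) = (1.331×10^-6)(0.1915) = 2.55×10^-7 A.

2.55×10^-7 A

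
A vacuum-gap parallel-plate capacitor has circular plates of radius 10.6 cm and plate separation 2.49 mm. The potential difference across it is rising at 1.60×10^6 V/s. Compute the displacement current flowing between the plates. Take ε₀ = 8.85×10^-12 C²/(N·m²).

2.01×10^-4 A

The displacement current equals the charging current C dV/dt. With C = ε₀A/d = (8.85×10^-12)(0.03530)/(2.49×10^-3) = 1.255×10^-10 F, I_d = (1.255×10^-10)(1.60×10^6) = 2.01×10^-4 A.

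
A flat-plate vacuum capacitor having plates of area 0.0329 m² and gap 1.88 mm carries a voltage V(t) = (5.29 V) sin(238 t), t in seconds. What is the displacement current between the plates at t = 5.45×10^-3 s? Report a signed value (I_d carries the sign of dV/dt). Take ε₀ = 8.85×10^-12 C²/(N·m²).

5.27×10^-8 A

C = ε₀A/d = (8.85×10^-12)(0.0329)/(1.88×10^-3) = 1.549×10^-10 F. dV/dt = V₀ω·cos(ωt); at ωt = 1.2971 rad this factor is 0.2703.
I_d = C dV/dt = (1.549×10^-10)(5.29)(238)(0.2703) = 5.27×10^-8 A.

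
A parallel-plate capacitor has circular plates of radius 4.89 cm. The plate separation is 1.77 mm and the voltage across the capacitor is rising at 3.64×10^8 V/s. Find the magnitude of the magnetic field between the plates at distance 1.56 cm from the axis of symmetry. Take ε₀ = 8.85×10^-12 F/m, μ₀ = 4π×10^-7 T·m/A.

1.78×10^-8 T

dE/dt = (dV/dt)/d = 2.056×10^11 V/(m·s); I_d = ε₀(πR²)(dE/dt) = (8.85×10^-12)(7.512×10^-3)(2.056×10^11) = 0.01367 A.
An Ampèrian loop of radius r encloses a fraction (r/R)² of I_d. Then B·2πr = μ₀ I_d (r/R)², giving B = μ₀ I_d r/(2πR²) = 1.78×10^-8 T.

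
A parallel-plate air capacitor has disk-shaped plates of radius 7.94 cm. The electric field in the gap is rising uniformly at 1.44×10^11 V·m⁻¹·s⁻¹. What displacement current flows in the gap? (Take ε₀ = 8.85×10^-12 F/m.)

0.0252 A

The displacement current is ε₀ times dΦ_E/dt = ε₀ A dE/dt = (8.85×10^-12)(0.01981)(1.44×10^11) = 0.0252 A.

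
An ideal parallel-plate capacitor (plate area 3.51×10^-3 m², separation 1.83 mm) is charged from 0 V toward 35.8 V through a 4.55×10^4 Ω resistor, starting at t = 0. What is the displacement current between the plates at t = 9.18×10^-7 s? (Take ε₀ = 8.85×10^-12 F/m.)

2.40×10^-4 A

With C = ε₀A/d = (8.85×10^-12)(3.51×10^-3)/(1.83×10^-3) = 1.697×10^-11 F, the time constant is τ = RC = 7.721×10^-7 s, so t/τ = 1.189 and e^(−t/τ) = 0.3045.
I_d = I_cond = (V₀/R) e^(−t/τ) = (7.868×10^-4)(0.3045) = 2.40×10^-4 A.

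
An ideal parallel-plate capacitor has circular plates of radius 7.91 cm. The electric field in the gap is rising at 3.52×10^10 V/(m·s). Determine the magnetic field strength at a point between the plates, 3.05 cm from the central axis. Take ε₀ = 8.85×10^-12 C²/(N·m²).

Total displacement current: I_d = ε₀(πR²)(dE/dt) = (8.85×10^-12)(0.01966)(3.52×10^10) = 6.124×10^-3 A.
For r < R the Ampère–Maxwell law gives B(2πr) = μ₀ I_d (r²/R²), so B = μ₀ I_d r/(2πR²) = (4π×10^-7)(6.124×10^-3)(0.0305)/(2π·0.0791²) = 5.97×10^-9 T.

5.97×10^-9 T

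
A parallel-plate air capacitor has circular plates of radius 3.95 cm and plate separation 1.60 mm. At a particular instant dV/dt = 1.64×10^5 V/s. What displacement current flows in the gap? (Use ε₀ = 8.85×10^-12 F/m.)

4.45×10^-6 A

C = ε₀A/d = (8.85×10^-12)(4.902×10^-3)/(1.60×10^-3) = 2.711×10^-11 F.
I_d = C dV/dt = (2.711×10^-11)(1.64×10^5) = 4.45×10^-6 A.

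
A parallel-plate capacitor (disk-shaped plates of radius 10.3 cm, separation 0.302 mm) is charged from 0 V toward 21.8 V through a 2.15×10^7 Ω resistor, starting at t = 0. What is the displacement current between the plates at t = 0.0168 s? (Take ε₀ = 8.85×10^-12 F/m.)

4.56×10^-7 A

C = ε₀A/d = (8.85×10^-12)(0.03333)/(3.02×10^-4) = 9.767×10^-10 F and τ = RC = 0.02100 s. I_d in the gap equals the RC charging current.
I_d(t) = (V₀/R) e^(−t/τ) = 1.014×10^-6 · e^(−0.8000) = 4.56×10^-7 A.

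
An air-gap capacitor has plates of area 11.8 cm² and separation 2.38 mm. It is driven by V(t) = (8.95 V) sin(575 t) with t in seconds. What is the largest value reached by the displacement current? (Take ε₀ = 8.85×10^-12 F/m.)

C = ε₀A/d = (8.85×10^-12)(1.18×10^-3)/(2.38×10^-3) = 4.388×10^-12 F; ω = 575 rad/s.
I_d = C dV/dt, so |I_d|_max = C V₀ ω = (4.388×10^-12)(8.95)(575) = 2.26×10^-8 A.

2.26×10^-8 A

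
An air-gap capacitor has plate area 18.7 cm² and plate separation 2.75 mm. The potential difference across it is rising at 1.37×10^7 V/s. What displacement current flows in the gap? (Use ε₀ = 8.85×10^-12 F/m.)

8.24×10^-5 A

C = ε₀A/d = (8.85×10^-12)(1.87×10^-3)/(2.75×10^-3) = 6.018×10^-12 F.
I_d = C dV/dt = (6.018×10^-12)(1.37×10^7) = 8.24×10^-5 A.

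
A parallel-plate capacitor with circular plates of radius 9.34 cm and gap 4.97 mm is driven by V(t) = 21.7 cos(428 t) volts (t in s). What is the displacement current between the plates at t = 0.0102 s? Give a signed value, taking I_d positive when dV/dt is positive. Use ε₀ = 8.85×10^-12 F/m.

C = ε₀A/d = (8.85×10^-12)(0.02741)/(4.97×10^-3) = 4.881×10^-11 F. dV/dt = V₀ω·−sin(ωt); at ωt = 4.3656 rad this factor is 0.9405.
I_d = C dV/dt = (4.881×10^-11)(21.7)(428)(0.9405) = 4.26×10^-7 A.

4.26×10^-7 A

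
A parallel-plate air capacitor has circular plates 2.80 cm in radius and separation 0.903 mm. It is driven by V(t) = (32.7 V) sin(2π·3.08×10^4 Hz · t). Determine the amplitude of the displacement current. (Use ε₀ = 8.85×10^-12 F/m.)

1.53×10^-4 A

C = ε₀A/d = (8.85×10^-12)(2.463×10^-3)/(9.03×10^-4) = 2.414×10^-11 F; ω = 2πf = 1.935×10^5 rad/s.
I_d = C dV/dt, so |I_d|_max = C V₀ ω = (2.414×10^-11)(32.7)(1.935×10^5) = 1.53×10^-4 A.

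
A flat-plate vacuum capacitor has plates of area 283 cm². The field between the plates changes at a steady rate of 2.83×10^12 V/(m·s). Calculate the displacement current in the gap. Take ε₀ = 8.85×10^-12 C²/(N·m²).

I_d = ε₀ A (dE/dt) = (8.85×10^-12)(0.0283 m²)(2.83×10^12) = 0.709 A.

0.709 A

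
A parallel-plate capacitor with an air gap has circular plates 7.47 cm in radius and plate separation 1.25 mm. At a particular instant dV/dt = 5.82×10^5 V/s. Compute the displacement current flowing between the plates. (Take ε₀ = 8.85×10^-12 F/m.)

7.22×10^-5 A

The field between the plates is E = V/d, so dE/dt = (5.82×10^5)/(1.25×10^-3 m) = 4.656×10^8 V/(m·s).
I_d = ε₀ A (dE/dt) = (8.85×10^-12)(0.01753)(4.656×10^8) = 7.22×10^-5 A.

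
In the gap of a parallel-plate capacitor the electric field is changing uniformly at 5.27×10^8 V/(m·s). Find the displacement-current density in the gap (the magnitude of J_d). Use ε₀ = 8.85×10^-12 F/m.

J_d = ε₀ ∂E/∂t, so J_d = 4.66×10^-3 A/m².

4.66×10^-3 A/m²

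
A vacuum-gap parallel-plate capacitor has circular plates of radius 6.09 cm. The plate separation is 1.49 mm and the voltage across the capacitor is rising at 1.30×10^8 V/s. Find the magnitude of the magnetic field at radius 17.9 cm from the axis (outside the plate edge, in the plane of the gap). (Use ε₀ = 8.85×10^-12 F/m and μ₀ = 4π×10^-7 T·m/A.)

I_d = C dV/dt with C = ε₀πR²/d = 6.920×10^-11 F, so I_d = (6.920×10^-11)(1.30×10^8) = 8.996×10^-3 A.
For r ≥ R the full I_d is enclosed: B = μ₀ I_d/(2πr) = (4π×10^-7)(8.996×10^-3)/(2π·0.179) = 1.01×10^-8 T.

1.01×10^-8 T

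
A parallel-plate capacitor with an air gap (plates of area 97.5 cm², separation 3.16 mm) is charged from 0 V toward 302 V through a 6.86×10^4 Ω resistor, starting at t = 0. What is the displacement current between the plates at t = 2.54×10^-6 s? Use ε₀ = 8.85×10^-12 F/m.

1.13×10^-3 A

C = ε₀A/d = (8.85×10^-12)(9.75×10^-3)/(3.16×10^-3) = 2.731×10^-11 F and τ = RC = 1.873×10^-6 s. I_d in the gap equals the RC charging current.
I_d(t) = (V₀/R) e^(−t/τ) = 4.402×10^-3 · e^(−1.356) = 1.13×10^-3 A.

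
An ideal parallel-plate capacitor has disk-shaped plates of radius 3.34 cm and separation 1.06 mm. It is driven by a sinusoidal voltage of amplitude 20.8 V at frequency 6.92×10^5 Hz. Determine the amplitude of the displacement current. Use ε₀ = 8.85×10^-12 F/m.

(dE/dt)_max = V₀ω/d = 8.532×10^10 V/(m·s); ω = 2πf = 4.348×10^6 rad/s.
I_d,max = ε₀ A (dE/dt)_max = (8.85×10^-12)(3.505×10^-3)(8.532×10^10) = 2.65×10^-3 A.

2.65×10^-3 A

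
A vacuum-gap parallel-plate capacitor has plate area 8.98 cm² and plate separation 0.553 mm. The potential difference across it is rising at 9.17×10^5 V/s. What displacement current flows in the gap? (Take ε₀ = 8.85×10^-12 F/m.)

1.32×10^-5 A

The displacement current equals the charging current C dV/dt. With C = ε₀A/d = (8.85×10^-12)(8.98×10^-4)/(5.53×10^-4) = 1.437×10^-11 F, I_d = (1.437×10^-11)(9.17×10^5) = 1.32×10^-5 A.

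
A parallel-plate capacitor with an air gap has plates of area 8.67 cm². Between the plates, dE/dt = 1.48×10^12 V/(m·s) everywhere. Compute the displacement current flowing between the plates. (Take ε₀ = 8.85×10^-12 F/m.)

With a uniform field, Φ_E = EA, so I_d = ε₀ A dE/dt = 0.0114 A.

0.0114 A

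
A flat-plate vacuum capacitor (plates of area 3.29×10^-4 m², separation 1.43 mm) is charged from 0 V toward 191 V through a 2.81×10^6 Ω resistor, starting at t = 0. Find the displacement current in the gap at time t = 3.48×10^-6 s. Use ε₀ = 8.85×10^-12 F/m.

3.70×10^-5 A

C = ε₀A/d = (8.85×10^-12)(3.29×10^-4)/(1.43×10^-3) = 2.036×10^-12 F, so τ = RC = 5.721×10^-6 s.
The conduction current is I(t) = (V₀/R) e^(−t/τ), and the displacement current between the plates equals it.
t/τ = 0.6083; I_d = (191/2.81×10^6) · e^(−0.6083) = (6.797×10^-5)(0.5443) = 3.70×10^-5 A.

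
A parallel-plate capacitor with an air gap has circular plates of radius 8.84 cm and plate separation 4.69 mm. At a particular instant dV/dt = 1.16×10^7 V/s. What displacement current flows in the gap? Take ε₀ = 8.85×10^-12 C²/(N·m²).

5.37×10^-4 A

The field between the plates is E = V/d, so dE/dt = (1.16×10^7)/(4.69×10^-3 m) = 2.473×10^9 V/(m·s).
I_d = ε₀ A (dE/dt) = (8.85×10^-12)(0.02455)(2.473×10^9) = 5.37×10^-4 A.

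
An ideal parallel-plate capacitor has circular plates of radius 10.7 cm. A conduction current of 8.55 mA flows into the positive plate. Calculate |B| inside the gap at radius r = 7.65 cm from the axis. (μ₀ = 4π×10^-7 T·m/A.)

Between the plates the displacement current equals the wire current: I_d = 8.55 mA = 8.55×10^-3 A.
For r < R the Ampère–Maxwell law gives B(2πr) = μ₀ I_d (r²/R²), so B = μ₀ I_d r/(2πR²) = (4π×10^-7)(8.55×10^-3)(0.0765)/(2π·0.107²) = 1.14×10^-8 T.

1.14×10^-8 T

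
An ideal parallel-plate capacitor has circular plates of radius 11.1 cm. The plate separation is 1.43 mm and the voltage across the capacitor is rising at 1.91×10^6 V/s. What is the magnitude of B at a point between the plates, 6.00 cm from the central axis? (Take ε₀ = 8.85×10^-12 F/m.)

I_d = C dV/dt with C = ε₀πR²/d = 2.396×10^-10 F, so I_d = (2.396×10^-10)(1.91×10^6) = 4.576×10^-4 A.
An Ampèrian loop of radius r encloses a fraction (r/R)² of I_d. Then B·2πr = μ₀ I_d (r/R)², giving B = μ₀ I_d r/(2πR²) = 4.46×10^-10 T.

4.46×10^-10 T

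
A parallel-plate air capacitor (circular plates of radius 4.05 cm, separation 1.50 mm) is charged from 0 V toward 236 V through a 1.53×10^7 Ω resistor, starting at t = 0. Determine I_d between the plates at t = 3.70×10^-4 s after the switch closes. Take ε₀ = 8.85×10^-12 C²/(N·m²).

C = ε₀A/d = (8.85×10^-12)(5.153×10^-3)/(1.50×10^-3) = 3.040×10^-11 F, so τ = RC = 4.651×10^-4 s.
The conduction current is I(t) = (V₀/R) e^(−t/τ), and the displacement current between the plates equals it.
t/τ = 0.7955; I_d = (236/1.53×10^7) · e^(−0.7955) = (1.542×10^-5)(0.4514) = 6.96×10^-6 A.

6.96×10^-6 A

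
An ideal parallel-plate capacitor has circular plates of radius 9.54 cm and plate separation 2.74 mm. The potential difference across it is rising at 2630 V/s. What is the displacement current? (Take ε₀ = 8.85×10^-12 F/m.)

The displacement current equals the charging current C dV/dt. With C = ε₀A/d = (8.85×10^-12)(0.02859)/(2.74×10^-3) = 9.234×10^-11 F, I_d = (9.234×10^-11)(2630) = 2.43×10^-7 A.

2.43×10^-7 A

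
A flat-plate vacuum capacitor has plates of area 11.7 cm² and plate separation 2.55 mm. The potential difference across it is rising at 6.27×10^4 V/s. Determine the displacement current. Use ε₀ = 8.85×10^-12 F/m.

E = V/d so dE/dt = (dV/dt)/d = 2.459×10^7 V/(m·s), and I_d = ε₀ A dE/dt = (8.85×10^-12)(1.17×10^-3)(2.459×10^7) = 2.55×10^-7 A.

2.55×10^-7 A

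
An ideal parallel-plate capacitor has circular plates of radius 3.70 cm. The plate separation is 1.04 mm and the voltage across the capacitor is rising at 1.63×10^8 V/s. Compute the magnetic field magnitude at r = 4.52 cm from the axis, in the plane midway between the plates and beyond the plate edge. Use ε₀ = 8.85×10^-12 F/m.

I_d = C dV/dt with C = ε₀πR²/d = 3.660×10^-11 F, so I_d = (3.660×10^-11)(1.63×10^8) = 5.966×10^-3 A.
With r > R the enclosed displacement current is the full I_d; B = μ₀ I_d / (2πr) = 2.64×10^-8 T.

2.64×10^-8 T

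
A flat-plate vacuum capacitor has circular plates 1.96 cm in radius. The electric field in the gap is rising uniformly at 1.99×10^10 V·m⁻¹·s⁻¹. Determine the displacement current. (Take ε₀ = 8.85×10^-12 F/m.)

With a uniform field, Φ_E = EA, so I_d = ε₀ A dE/dt = 2.13×10^-4 A.

2.13×10^-4 A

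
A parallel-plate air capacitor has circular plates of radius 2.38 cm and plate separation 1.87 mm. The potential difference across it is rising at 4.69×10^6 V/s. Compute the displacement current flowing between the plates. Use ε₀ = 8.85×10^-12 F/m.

C = ε₀A/d = (8.85×10^-12)(1.780×10^-3)/(1.87×10^-3) = 8.424×10^-12 F.
I_d = C dV/dt = (8.424×10^-12)(4.69×10^6) = 3.95×10^-5 A.

3.95×10^-5 A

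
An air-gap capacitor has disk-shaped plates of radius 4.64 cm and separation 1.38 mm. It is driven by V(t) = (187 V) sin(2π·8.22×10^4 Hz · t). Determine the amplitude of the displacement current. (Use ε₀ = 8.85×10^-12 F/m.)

The displacement current equals the conduction current C dV/dt, which peaks at C V₀ ω.
With C = ε₀A/d = (8.85×10^-12)(6.764×10^-3)/(1.38×10^-3) = 4.338×10^-11 F and ω = 2πf = 5.165×10^5 rad/s, I_d,max = (4.338×10^-11)(187)(5.165×10^5) = 4.19×10^-3 A.

4.19×10^-3 A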